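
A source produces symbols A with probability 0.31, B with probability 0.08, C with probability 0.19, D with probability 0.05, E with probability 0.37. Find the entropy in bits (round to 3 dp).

H = −Σ pᵢ log₂ pᵢ.
−0.31·log₂(0.31) = 0.5238
−0.08·log₂(0.08) = 0.2915
−0.19·log₂(0.19) = 0.4552
−0.05·log₂(0.05) = 0.2161
−0.37·log₂(0.37) = 0.5307
Sum ≈ 2.0174 → 2.017 bits.

2.017 bits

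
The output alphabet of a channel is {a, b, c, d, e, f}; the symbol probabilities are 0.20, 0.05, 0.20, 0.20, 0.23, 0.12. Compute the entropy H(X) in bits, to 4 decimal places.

H = −Σ pᵢ log₂ pᵢ.
−0.20·log₂(0.20) = 0.4644
−0.05·log₂(0.05) = 0.2161
−0.20·log₂(0.20) = 0.4644
−0.20·log₂(0.20) = 0.4644
−0.23·log₂(0.23) = 0.4877
−0.12·log₂(0.12) = 0.3671
Sum ≈ 2.4640 → 2.4640 bits.

2.4640 bits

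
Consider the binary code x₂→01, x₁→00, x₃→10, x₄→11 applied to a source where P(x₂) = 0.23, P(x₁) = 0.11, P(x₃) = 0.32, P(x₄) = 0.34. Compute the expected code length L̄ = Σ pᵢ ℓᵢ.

2 bits/symbol

L̄ = Σ pᵢ·ℓᵢ = 0.23·2 + 0.11·2 + 0.32·2 + 0.34·2 = 2 bits/symbol.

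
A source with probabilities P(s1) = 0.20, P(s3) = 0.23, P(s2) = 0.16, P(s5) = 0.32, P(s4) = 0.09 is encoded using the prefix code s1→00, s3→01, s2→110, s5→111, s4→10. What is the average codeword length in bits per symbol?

2.48 bits/symbol

L̄ = Σ pᵢ·ℓᵢ = 0.20·2 + 0.23·2 + 0.16·3 + 0.32·3 + 0.09·2 = 2.48 bits/symbol.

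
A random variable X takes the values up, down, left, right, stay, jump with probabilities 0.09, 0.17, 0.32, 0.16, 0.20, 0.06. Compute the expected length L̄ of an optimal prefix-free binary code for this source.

2.46 bits/symbol

Repeatedly combine the two least-probable nodes; the expected code length is the sum of the merged weights.
merge 3/50 + 9/100 → 3/20
merge 3/20 + 4/25 → 31/100
merge 17/100 + 1/5 → 37/100
merge 31/100 + 8/25 → 63/100
merge 37/100 + 63/100 → 1
L = 3/20 + 31/100 + 37/100 + 63/100 + 1 = 123/50 = 2.46 bits/symbol.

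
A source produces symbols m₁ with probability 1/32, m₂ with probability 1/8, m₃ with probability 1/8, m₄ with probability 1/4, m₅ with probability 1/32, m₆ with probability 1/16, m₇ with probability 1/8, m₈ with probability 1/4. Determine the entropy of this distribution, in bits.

Each probability is a power of 1/2, so log₂(1/p) is an integer.
H = Σ p·log₂(1/p) = 1/32·5 + 1/8·3 + 1/8·3 + 1/4·2 + 1/32·5 + 1/16·4 + 1/8·3 + 1/4·2 = 2.6875 bits.

2.6875 bits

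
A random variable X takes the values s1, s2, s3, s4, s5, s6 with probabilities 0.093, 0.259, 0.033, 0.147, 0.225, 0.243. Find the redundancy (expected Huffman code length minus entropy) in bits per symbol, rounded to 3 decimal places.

Entropy H = −Σ p log₂ p ≈ 2.3726 bits.
Huffman merges: 33/1000+93/1000→63/500; 63/500+147/1000→273/1000; 9/40+243/1000→117/250; 259/1000+273/1000→133/250; 117/250+133/250→1. L = 2399/1000 ≈ 2.3990.
L − H = 2.3990 − 2.3726 = 0.026 bits.

0.026 bits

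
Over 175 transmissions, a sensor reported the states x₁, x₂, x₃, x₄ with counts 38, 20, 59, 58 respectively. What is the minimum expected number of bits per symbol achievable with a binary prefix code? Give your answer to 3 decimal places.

Probabilities are the counts divided by 175.
Repeatedly combine the two least-probable nodes; the expected code length is the sum of the merged weights.
merge 4/35 + 38/175 → 58/175
merge 58/175 + 58/175 → 116/175
merge 59/175 + 116/175 → 1
L = 58/175 + 116/175 + 1 = 349/175 ≈ 1.994 bits/symbol.

1.994 bits/symbol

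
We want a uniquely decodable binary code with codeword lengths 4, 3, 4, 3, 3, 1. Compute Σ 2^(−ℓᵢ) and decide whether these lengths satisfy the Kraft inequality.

With common denominator 2^4 = 16: Σ 2^(−ℓᵢ) = 1/16 + 2/16 + 1/16 + 2/16 + 2/16 + 8/16 = 16/16 = 1.
Kraft's inequality requires Σ ≤ 1; here Σ = 1 ≤ 1, so such a prefix code exists.

1; yes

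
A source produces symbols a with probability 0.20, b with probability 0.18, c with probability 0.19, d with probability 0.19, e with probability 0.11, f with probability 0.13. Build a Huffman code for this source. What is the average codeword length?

2.61 bits/symbol

Repeatedly combine the two least-probable nodes; the expected code length is the sum of the merged weights.
merge 11/100 + 13/100 → 6/25
merge 9/50 + 19/100 → 37/100
merge 19/100 + 1/5 → 39/100
merge 6/25 + 37/100 → 61/100
merge 39/100 + 61/100 → 1
L = 6/25 + 37/100 + 39/100 + 61/100 + 1 = 261/100 = 2.61 bits/symbol.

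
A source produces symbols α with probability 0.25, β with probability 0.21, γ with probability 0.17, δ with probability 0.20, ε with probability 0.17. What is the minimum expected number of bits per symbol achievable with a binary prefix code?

Repeatedly combine the two least-probable nodes; the expected code length is the sum of the merged weights.
merge 17/100 + 17/100 → 17/50
merge 1/5 + 21/100 → 41/100
merge 1/4 + 17/50 → 59/100
merge 41/100 + 59/100 → 1
L = 17/50 + 41/100 + 59/100 + 1 = 117/50 = 2.34 bits/symbol.

2.34 bits/symbol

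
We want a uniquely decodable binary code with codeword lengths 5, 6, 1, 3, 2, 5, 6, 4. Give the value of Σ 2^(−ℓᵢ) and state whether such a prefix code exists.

1.03125; no

With common denominator 2^6 = 64: Σ 2^(−ℓᵢ) = 2/64 + 1/64 + 32/64 + 8/64 + 16/64 + 2/64 + 1/64 + 4/64 = 66/64 = 1.03125.
Kraft's inequality requires Σ ≤ 1; here Σ = 1.03125 > 1, so no such prefix code exists.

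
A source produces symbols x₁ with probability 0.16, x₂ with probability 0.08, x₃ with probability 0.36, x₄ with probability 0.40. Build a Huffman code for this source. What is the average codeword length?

1.84 bits/symbol

Repeatedly combine the two least-probable nodes; the expected code length is the sum of the merged weights.
merge 2/25 + 4/25 → 6/25
merge 6/25 + 9/25 → 3/5
merge 2/5 + 3/5 → 1
L = 6/25 + 3/5 + 1 = 46/25 = 1.84 bits/symbol.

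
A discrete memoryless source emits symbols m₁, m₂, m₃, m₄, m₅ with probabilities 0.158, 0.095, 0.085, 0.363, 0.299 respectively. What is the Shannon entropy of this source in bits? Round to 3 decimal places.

H = −Σ pᵢ log₂ pᵢ.
−0.158·log₂(0.158) = 0.4206
−0.095·log₂(0.095) = 0.3226
−0.085·log₂(0.085) = 0.3023
−0.363·log₂(0.363) = 0.5307
−0.299·log₂(0.299) = 0.5208
Sum ≈ 2.0970 → 2.097 bits.

2.097 bits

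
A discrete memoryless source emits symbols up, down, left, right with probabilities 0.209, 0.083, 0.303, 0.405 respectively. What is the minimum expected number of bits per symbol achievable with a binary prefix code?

1.887 bits/symbol

Repeatedly combine the two least-probable nodes; the expected code length is the sum of the merged weights.
merge 83/1000 + 209/1000 → 73/250
merge 73/250 + 303/1000 → 119/200
merge 81/200 + 119/200 → 1
L = 73/250 + 119/200 + 1 = 1887/1000 = 1.887 bits/symbol.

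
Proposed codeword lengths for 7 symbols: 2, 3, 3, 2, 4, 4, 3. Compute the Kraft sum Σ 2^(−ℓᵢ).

1

With common denominator 2^4 = 16: Σ 2^(−ℓᵢ) = 4/16 + 2/16 + 2/16 + 4/16 + 1/16 + 1/16 + 2/16 = 16/16 = 1.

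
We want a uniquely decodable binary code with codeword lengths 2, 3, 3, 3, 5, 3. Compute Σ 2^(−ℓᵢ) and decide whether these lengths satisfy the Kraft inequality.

With common denominator 2^5 = 32: Σ 2^(−ℓᵢ) = 8/32 + 4/32 + 4/32 + 4/32 + 1/32 + 4/32 = 25/32 = 0.78125.
Kraft's inequality requires Σ ≤ 1; here Σ = 0.78125 ≤ 1, so such a prefix code exists.

0.78125; yes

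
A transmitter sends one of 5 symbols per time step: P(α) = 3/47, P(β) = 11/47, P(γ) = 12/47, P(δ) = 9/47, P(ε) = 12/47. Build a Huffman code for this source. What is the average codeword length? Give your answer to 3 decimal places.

2.255 bits/symbol

Repeatedly combine the two least-probable nodes; the expected code length is the sum of the merged weights.
merge 3/47 + 9/47 → 12/47
merge 11/47 + 12/47 → 23/47
merge 12/47 + 12/47 → 24/47
merge 23/47 + 24/47 → 1
L = 12/47 + 23/47 + 24/47 + 1 = 106/47 ≈ 2.255 bits/symbol.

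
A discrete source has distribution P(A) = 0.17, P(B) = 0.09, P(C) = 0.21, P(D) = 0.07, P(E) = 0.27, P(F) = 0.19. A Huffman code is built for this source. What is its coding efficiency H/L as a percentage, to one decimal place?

Entropy H = −Σ p log₂ p ≈ 2.4539 bits.
Huffman merges: 7/100+9/100→4/25; 4/25+17/100→33/100; 19/100+21/100→2/5; 27/100+33/100→3/5; 2/5+3/5→1. L = 249/100 ≈ 2.4900.
Efficiency = H/L = 2.4539/2.4900 = 98.5%.

98.5%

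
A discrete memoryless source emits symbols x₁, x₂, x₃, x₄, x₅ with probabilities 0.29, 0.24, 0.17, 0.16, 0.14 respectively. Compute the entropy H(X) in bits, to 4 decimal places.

H = −Σ pᵢ log₂ pᵢ.
−0.29·log₂(0.29) = 0.5179
−0.24·log₂(0.24) = 0.4941
−0.17·log₂(0.17) = 0.4346
−0.16·log₂(0.16) = 0.4230
−0.14·log₂(0.14) = 0.3971
Sum ≈ 2.2668 → 2.2668 bits.

2.2668 bits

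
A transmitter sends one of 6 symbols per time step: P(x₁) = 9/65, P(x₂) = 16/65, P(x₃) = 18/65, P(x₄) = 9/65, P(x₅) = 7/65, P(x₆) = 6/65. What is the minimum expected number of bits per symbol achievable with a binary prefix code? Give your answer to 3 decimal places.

Repeatedly combine the two least-probable nodes; the expected code length is the sum of the merged weights.
merge 6/65 + 7/65 → 1/5
merge 9/65 + 9/65 → 18/65
merge 1/5 + 16/65 → 29/65
merge 18/65 + 18/65 → 36/65
merge 29/65 + 36/65 → 1
L = 1/5 + 18/65 + 29/65 + 36/65 + 1 = 161/65 ≈ 2.477 bits/symbol.

2.477 bits/symbol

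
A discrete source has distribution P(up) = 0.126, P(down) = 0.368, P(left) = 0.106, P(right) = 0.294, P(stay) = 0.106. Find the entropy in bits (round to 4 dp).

H = −Σ pᵢ log₂ pᵢ.
−0.126·log₂(0.126) = 0.3766
−0.368·log₂(0.368) = 0.5307
−0.106·log₂(0.106) = 0.3432
−0.294·log₂(0.294) = 0.5192
−0.106·log₂(0.106) = 0.3432
Sum ≈ 2.1130 → 2.1130 bits.

2.1130 bits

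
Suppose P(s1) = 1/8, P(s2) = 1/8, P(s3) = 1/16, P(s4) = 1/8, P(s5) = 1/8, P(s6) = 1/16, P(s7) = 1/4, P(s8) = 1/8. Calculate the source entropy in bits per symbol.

Each probability is a power of 1/2, so log₂(1/p) is an integer.
H = Σ p·log₂(1/p) = 1/8·3 + 1/8·3 + 1/16·4 + 1/8·3 + 1/8·3 + 1/16·4 + 1/4·2 + 1/8·3 = 2.875 bits.

2.875 bits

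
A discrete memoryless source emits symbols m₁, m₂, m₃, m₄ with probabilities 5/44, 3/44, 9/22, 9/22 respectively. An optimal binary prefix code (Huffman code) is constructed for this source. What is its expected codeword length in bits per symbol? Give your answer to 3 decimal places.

1.773 bits/symbol

Repeatedly combine the two least-probable nodes; the expected code length is the sum of the merged weights.
merge 3/44 + 5/44 → 2/11
merge 2/11 + 9/22 → 13/22
merge 9/22 + 13/22 → 1
L = 2/11 + 13/22 + 1 = 39/22 ≈ 1.773 bits/symbol.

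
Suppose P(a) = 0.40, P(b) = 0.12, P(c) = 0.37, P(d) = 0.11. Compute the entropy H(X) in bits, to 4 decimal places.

H = −Σ pᵢ log₂ pᵢ.
−0.40·log₂(0.40) = 0.5288
−0.12·log₂(0.12) = 0.3671
−0.37·log₂(0.37) = 0.5307
−0.11·log₂(0.11) = 0.3503
Sum ≈ 1.7769 → 1.7769 bits.

1.7769 bits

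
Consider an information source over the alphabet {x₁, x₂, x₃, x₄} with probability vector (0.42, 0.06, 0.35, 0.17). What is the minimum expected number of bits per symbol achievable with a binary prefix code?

Repeatedly combine the two least-probable nodes; the expected code length is the sum of the merged weights.
merge 3/50 + 17/100 → 23/100
merge 23/100 + 7/20 → 29/50
merge 21/50 + 29/50 → 1
L = 23/100 + 29/50 + 1 = 181/100 = 1.81 bits/symbol.

1.81 bits/symbol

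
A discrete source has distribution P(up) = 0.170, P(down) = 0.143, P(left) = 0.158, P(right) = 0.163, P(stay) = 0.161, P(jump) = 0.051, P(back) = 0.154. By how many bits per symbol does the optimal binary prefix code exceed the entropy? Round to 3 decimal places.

0.088 bits

Entropy H = −Σ p log₂ p ≈ 2.7418 bits.
Huffman merges: 51/1000+143/1000→97/500; 77/500+79/500→39/125; 161/1000+163/1000→81/250; 17/100+97/500→91/250; 39/125+81/250→159/250; 91/250+159/250→1. L = 283/100 ≈ 2.8300.
L − H = 2.8300 − 2.7418 = 0.088 bits.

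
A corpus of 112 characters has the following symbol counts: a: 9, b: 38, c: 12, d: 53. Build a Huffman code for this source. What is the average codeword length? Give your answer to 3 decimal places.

Probabilities are the counts divided by 112.
Repeatedly combine the two least-probable nodes; the expected code length is the sum of the merged weights.
merge 9/112 + 3/28 → 3/16
merge 3/16 + 19/56 → 59/112
merge 53/112 + 59/112 → 1
L = 3/16 + 59/112 + 1 = 12/7 ≈ 1.714 bits/symbol.

1.714 bits/symbol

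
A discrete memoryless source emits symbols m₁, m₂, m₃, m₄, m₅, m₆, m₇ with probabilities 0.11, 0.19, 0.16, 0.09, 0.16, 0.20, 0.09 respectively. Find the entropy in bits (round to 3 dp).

2.741 bits

H = −Σ pᵢ log₂ pᵢ.
−0.11·log₂(0.11) = 0.3503
−0.19·log₂(0.19) = 0.4552
−0.16·log₂(0.16) = 0.4230
−0.09·log₂(0.09) = 0.3127
−0.16·log₂(0.16) = 0.4230
−0.20·log₂(0.20) = 0.4644
−0.09·log₂(0.09) = 0.3127
Sum ≈ 2.7412 → 2.741 bits.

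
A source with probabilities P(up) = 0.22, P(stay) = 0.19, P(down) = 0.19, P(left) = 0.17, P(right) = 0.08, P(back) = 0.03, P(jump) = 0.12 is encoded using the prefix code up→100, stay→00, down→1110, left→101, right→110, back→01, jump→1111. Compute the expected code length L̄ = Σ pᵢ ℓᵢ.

L̄ = Σ pᵢ·ℓᵢ = 0.22·3 + 0.19·2 + 0.19·4 + 0.17·3 + 0.08·3 + 0.03·2 + 0.12·4 = 3.09 bits/symbol.

3.09 bits/symbol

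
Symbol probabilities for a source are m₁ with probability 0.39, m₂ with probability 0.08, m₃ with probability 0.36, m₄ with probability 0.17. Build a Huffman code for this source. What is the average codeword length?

1.86 bits/symbol

Repeatedly combine the two least-probable nodes; the expected code length is the sum of the merged weights.
merge 2/25 + 17/100 → 1/4
merge 1/4 + 9/25 → 61/100
merge 39/100 + 61/100 → 1
L = 1/4 + 61/100 + 1 = 93/50 = 1.86 bits/symbol.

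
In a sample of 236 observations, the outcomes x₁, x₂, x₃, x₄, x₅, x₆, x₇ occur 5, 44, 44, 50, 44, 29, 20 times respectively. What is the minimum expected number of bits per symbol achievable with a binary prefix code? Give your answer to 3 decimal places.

2.708 bits/symbol

Probabilities are the counts divided by 236.
Repeatedly combine the two least-probable nodes; the expected code length is the sum of the merged weights.
merge 5/236 + 5/59 → 25/236
merge 25/236 + 29/236 → 27/118
merge 11/59 + 11/59 → 22/59
merge 11/59 + 25/118 → 47/118
merge 27/118 + 22/59 → 71/118
merge 47/118 + 71/118 → 1
L = 25/236 + 27/118 + 22/59 + 47/118 + 71/118 + 1 = 639/236 ≈ 2.708 bits/symbol.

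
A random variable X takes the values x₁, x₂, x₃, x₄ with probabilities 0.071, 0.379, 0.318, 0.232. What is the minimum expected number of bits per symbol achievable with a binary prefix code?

Repeatedly combine the two least-probable nodes; the expected code length is the sum of the merged weights.
merge 71/1000 + 29/125 → 303/1000
merge 303/1000 + 159/500 → 621/1000
merge 379/1000 + 621/1000 → 1
L = 303/1000 + 621/1000 + 1 = 481/250 = 1.924 bits/symbol.

1.924 bits/symbol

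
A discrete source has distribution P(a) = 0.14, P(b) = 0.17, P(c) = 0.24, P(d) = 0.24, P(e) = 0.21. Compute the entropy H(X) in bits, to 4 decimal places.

2.2928 bits

H = −Σ pᵢ log₂ pᵢ.
−0.14·log₂(0.14) = 0.3971
−0.17·log₂(0.17) = 0.4346
−0.24·log₂(0.24) = 0.4941
−0.24·log₂(0.24) = 0.4941
−0.21·log₂(0.21) = 0.4728
Sum ≈ 2.2928 → 2.2928 bits.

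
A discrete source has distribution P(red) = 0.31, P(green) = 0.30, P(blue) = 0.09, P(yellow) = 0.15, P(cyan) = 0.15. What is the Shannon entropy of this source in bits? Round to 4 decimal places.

H = −Σ pᵢ log₂ pᵢ.
−0.31·log₂(0.31) = 0.5238
−0.30·log₂(0.30) = 0.5211
−0.09·log₂(0.09) = 0.3127
−0.15·log₂(0.15) = 0.4105
−0.15·log₂(0.15) = 0.4105
Sum ≈ 2.1786 → 2.1786 bits.

2.1786 bits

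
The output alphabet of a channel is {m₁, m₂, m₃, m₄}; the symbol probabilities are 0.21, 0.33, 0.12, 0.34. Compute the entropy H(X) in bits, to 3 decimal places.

H = −Σ pᵢ log₂ pᵢ.
−0.21·log₂(0.21) = 0.4728
−0.33·log₂(0.33) = 0.5278
−0.12·log₂(0.12) = 0.3671
−0.34·log₂(0.34) = 0.5292
Sum ≈ 1.8969 → 1.897 bits.

1.897 bits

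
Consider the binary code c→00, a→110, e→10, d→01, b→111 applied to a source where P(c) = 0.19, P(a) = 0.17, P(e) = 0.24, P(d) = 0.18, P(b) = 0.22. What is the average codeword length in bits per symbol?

L̄ = Σ pᵢ·ℓᵢ = 0.19·2 + 0.17·3 + 0.24·2 + 0.18·2 + 0.22·3 = 2.39 bits/symbol.

2.39 bits/symbol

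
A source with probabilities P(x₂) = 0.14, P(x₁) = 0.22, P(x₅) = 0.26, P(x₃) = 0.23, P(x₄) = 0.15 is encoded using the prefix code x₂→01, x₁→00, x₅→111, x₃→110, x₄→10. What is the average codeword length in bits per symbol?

L̄ = Σ pᵢ·ℓᵢ = 0.14·2 + 0.22·2 + 0.26·3 + 0.23·3 + 0.15·2 = 2.49 bits/symbol.

2.49 bits/symbol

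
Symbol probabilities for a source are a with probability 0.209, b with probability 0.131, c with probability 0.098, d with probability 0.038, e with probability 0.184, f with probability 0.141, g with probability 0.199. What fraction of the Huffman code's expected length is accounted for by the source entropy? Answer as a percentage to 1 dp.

Entropy H = −Σ p log₂ p ≈ 2.6752 bits.
Huffman merges: 19/500+49/500→17/125; 131/1000+17/125→267/1000; 141/1000+23/125→13/40; 199/1000+209/1000→51/125; 267/1000+13/40→74/125; 51/125+74/125→1. L = 341/125 ≈ 2.7280.
Efficiency = H/L = 2.6752/2.7280 = 98.1%.

98.1%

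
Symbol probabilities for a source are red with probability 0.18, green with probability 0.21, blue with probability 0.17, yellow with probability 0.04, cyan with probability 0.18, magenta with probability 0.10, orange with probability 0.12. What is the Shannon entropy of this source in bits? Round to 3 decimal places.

2.683 bits

H = −Σ pᵢ log₂ pᵢ.
−0.18·log₂(0.18) = 0.4453
−0.21·log₂(0.21) = 0.4728
−0.17·log₂(0.17) = 0.4346
−0.04·log₂(0.04) = 0.1858
−0.18·log₂(0.18) = 0.4453
−0.10·log₂(0.10) = 0.3322
−0.12·log₂(0.12) = 0.3671
Sum ≈ 2.6830 → 2.683 bits.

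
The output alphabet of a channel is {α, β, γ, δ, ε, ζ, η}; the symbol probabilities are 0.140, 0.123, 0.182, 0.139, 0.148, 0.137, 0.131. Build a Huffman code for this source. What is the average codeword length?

Repeatedly combine the two least-probable nodes; the expected code length is the sum of the merged weights.
merge 123/1000 + 131/1000 → 127/500
merge 137/1000 + 139/1000 → 69/250
merge 7/50 + 37/250 → 36/125
merge 91/500 + 127/500 → 109/250
merge 69/250 + 36/125 → 141/250
merge 109/250 + 141/250 → 1
L = 127/500 + 69/250 + 36/125 + 109/250 + 141/250 + 1 = 1409/500 = 2.818 bits/symbol.

2.818 bits/symbol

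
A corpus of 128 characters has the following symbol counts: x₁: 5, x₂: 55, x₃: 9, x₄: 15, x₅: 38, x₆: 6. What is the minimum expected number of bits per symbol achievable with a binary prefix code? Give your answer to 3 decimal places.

Probabilities are the counts divided by 128.
Repeatedly combine the two least-probable nodes; the expected code length is the sum of the merged weights.
merge 5/128 + 3/64 → 11/128
merge 9/128 + 11/128 → 5/32
merge 15/128 + 5/32 → 35/128
merge 35/128 + 19/64 → 73/128
merge 55/128 + 73/128 → 1
L = 11/128 + 5/32 + 35/128 + 73/128 + 1 = 267/128 ≈ 2.086 bits/symbol.

2.086 bits/symbol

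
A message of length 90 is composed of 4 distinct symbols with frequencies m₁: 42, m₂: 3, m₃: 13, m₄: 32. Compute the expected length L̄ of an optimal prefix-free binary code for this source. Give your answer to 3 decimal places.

Probabilities are the counts divided by 90.
Repeatedly combine the two least-probable nodes; the expected code length is the sum of the merged weights.
merge 1/30 + 13/90 → 8/45
merge 8/45 + 16/45 → 8/15
merge 7/15 + 8/15 → 1
L = 8/45 + 8/15 + 1 = 77/45 ≈ 1.711 bits/symbol.

1.711 bits/symbol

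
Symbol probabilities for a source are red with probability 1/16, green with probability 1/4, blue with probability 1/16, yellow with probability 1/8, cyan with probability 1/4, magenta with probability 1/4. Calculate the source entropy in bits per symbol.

2.375 bits

Each probability is a power of 1/2, so log₂(1/p) is an integer.
H = Σ p·log₂(1/p) = 1/16·4 + 1/4·2 + 1/16·4 + 1/8·3 + 1/4·2 + 1/4·2 = 2.375 bits.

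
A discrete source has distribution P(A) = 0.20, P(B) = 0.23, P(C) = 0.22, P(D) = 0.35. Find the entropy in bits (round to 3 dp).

1.963 bits

H = −Σ pᵢ log₂ pᵢ.
−0.20·log₂(0.20) = 0.4644
−0.23·log₂(0.23) = 0.4877
−0.22·log₂(0.22) = 0.4806
−0.35·log₂(0.35) = 0.5301
Sum ≈ 1.9627 → 1.963 bits.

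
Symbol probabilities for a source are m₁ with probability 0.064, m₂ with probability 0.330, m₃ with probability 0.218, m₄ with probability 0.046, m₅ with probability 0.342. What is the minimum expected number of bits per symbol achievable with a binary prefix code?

2.096 bits/symbol

Repeatedly combine the two least-probable nodes; the expected code length is the sum of the merged weights.
merge 23/500 + 8/125 → 11/100
merge 11/100 + 109/500 → 41/125
merge 41/125 + 33/100 → 329/500
merge 171/500 + 329/500 → 1
L = 11/100 + 41/125 + 329/500 + 1 = 262/125 = 2.096 bits/symbol.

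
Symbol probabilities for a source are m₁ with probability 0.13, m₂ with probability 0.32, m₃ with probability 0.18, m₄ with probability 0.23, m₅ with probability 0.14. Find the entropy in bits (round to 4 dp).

2.2388 bits

H = −Σ pᵢ log₂ pᵢ.
−0.13·log₂(0.13) = 0.3826
−0.32·log₂(0.32) = 0.5260
−0.18·log₂(0.18) = 0.4453
−0.23·log₂(0.23) = 0.4877
−0.14·log₂(0.14) = 0.3971
Sum ≈ 2.2388 → 2.2388 bits.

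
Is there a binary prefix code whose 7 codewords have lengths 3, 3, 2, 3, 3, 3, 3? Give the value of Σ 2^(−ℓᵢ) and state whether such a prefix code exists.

With common denominator 2^3 = 8: Σ 2^(−ℓᵢ) = 1/8 + 1/8 + 2/8 + 1/8 + 1/8 + 1/8 + 1/8 = 8/8 = 1.
Kraft's inequality requires Σ ≤ 1; here Σ = 1 ≤ 1, so such a prefix code exists.

1; yes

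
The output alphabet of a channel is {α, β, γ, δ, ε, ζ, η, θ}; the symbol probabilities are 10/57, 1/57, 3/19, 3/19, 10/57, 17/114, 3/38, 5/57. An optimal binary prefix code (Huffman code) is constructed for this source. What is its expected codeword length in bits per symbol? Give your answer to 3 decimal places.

Repeatedly combine the two least-probable nodes; the expected code length is the sum of the merged weights.
merge 1/57 + 3/38 → 11/114
merge 5/57 + 11/114 → 7/38
merge 17/114 + 3/19 → 35/114
merge 3/19 + 10/57 → 1/3
merge 10/57 + 7/38 → 41/114
merge 35/114 + 1/3 → 73/114
merge 41/114 + 73/114 → 1
L = 11/114 + 7/38 + 35/114 + 1/3 + 41/114 + 73/114 + 1 = 111/38 ≈ 2.921 bits/symbol.

2.921 bits/symbol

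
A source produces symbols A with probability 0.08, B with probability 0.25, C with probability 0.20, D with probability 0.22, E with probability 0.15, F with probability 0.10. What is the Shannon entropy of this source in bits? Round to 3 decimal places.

H = −Σ pᵢ log₂ pᵢ.
−0.08·log₂(0.08) = 0.2915
−0.25·log₂(0.25) = 0.5000
−0.20·log₂(0.20) = 0.4644
−0.22·log₂(0.22) = 0.4806
−0.15·log₂(0.15) = 0.4105
−0.10·log₂(0.10) = 0.3322
Sum ≈ 2.4792 → 2.479 bits.

2.479 bits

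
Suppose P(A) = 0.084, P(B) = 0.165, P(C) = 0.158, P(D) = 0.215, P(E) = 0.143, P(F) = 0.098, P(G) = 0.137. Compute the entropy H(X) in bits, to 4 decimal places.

H = −Σ pᵢ log₂ pᵢ.
−0.084·log₂(0.084) = 0.3002
−0.165·log₂(0.165) = 0.4289
−0.158·log₂(0.158) = 0.4206
−0.215·log₂(0.215) = 0.4768
−0.143·log₂(0.143) = 0.4012
−0.098·log₂(0.098) = 0.3284
−0.137·log₂(0.137) = 0.3929
Sum ≈ 2.7490 → 2.7490 bits.

2.7490 bits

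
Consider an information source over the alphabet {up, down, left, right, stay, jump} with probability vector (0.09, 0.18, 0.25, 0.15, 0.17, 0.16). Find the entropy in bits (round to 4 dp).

H = −Σ pᵢ log₂ pᵢ.
−0.09·log₂(0.09) = 0.3127
−0.18·log₂(0.18) = 0.4453
−0.25·log₂(0.25) = 0.5000
−0.15·log₂(0.15) = 0.4105
−0.17·log₂(0.17) = 0.4346
−0.16·log₂(0.16) = 0.4230
Sum ≈ 2.5261 → 2.5261 bits.

2.5261 bits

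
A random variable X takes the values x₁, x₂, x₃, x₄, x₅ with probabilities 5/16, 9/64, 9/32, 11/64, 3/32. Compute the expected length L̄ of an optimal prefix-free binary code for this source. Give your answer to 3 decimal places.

2.234 bits/symbol

Repeatedly combine the two least-probable nodes; the expected code length is the sum of the merged weights.
merge 3/32 + 9/64 → 15/64
merge 11/64 + 15/64 → 13/32
merge 9/32 + 5/16 → 19/32
merge 13/32 + 19/32 → 1
L = 15/64 + 13/32 + 19/32 + 1 = 143/64 ≈ 2.234 bits/symbol.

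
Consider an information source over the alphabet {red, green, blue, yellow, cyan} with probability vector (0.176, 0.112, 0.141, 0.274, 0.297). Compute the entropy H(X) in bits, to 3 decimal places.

H = −Σ pᵢ log₂ pᵢ.
−0.176·log₂(0.176) = 0.4411
−0.112·log₂(0.112) = 0.3537
−0.141·log₂(0.141) = 0.3985
−0.274·log₂(0.274) = 0.5118
−0.297·log₂(0.297) = 0.5202
Sum ≈ 2.2253 → 2.225 bits.

2.225 bits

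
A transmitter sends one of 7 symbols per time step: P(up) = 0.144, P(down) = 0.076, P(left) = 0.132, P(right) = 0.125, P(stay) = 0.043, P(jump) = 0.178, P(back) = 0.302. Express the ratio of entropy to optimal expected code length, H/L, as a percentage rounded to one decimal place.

98.7%

Entropy H = −Σ p log₂ p ≈ 2.6059 bits.
Huffman merges: 43/1000+19/250→119/1000; 119/1000+1/8→61/250; 33/250+18/125→69/250; 89/500+61/250→211/500; 69/250+151/500→289/500; 211/500+289/500→1. L = 2639/1000 ≈ 2.6390.
Efficiency = H/L = 2.6059/2.6390 = 98.7%.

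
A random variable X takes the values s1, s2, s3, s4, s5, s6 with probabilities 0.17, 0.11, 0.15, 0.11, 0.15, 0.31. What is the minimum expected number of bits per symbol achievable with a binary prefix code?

2.52 bits/symbol

Repeatedly combine the two least-probable nodes; the expected code length is the sum of the merged weights.
merge 11/100 + 11/100 → 11/50
merge 3/20 + 3/20 → 3/10
merge 17/100 + 11/50 → 39/100
merge 3/10 + 31/100 → 61/100
merge 39/100 + 61/100 → 1
L = 11/50 + 3/10 + 39/100 + 61/100 + 1 = 63/25 = 2.52 bits/symbol.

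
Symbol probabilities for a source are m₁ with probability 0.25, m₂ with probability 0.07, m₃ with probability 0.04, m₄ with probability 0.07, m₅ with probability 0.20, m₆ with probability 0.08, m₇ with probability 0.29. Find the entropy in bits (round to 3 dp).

H = −Σ pᵢ log₂ pᵢ.
−0.25·log₂(0.25) = 0.5000
−0.07·log₂(0.07) = 0.2686
−0.04·log₂(0.04) = 0.1858
−0.07·log₂(0.07) = 0.2686
−0.20·log₂(0.20) = 0.4644
−0.08·log₂(0.08) = 0.2915
−0.29·log₂(0.29) = 0.5179
Sum ≈ 2.4967 → 2.497 bits.

2.497 bits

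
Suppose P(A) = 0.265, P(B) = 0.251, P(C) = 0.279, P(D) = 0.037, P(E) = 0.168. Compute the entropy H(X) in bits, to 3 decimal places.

H = −Σ pᵢ log₂ pᵢ.
−0.265·log₂(0.265) = 0.5077
−0.251·log₂(0.251) = 0.5006
−0.279·log₂(0.279) = 0.5138
−0.037·log₂(0.037) = 0.1760
−0.168·log₂(0.168) = 0.4323
Sum ≈ 2.1304 → 2.130 bits.

2.130 bits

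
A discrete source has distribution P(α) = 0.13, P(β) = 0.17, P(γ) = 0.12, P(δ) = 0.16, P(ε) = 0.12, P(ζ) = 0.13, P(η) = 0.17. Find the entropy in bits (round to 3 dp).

2.792 bits

H = −Σ pᵢ log₂ pᵢ.
−0.13·log₂(0.13) = 0.3826
−0.17·log₂(0.17) = 0.4346
−0.12·log₂(0.12) = 0.3671
−0.16·log₂(0.16) = 0.4230
−0.12·log₂(0.12) = 0.3671
−0.13·log₂(0.13) = 0.3826
−0.17·log₂(0.17) = 0.4346
Sum ≈ 2.7916 → 2.792 bits.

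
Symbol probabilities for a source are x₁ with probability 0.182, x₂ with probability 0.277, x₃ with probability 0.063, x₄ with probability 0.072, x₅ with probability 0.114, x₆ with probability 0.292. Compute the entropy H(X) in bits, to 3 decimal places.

H = −Σ pᵢ log₂ pᵢ.
−0.182·log₂(0.182) = 0.4474
−0.277·log₂(0.277) = 0.5130
−0.063·log₂(0.063) = 0.2513
−0.072·log₂(0.072) = 0.2733
−0.114·log₂(0.114) = 0.3571
−0.292·log₂(0.292) = 0.5186
Sum ≈ 2.3607 → 2.361 bits.

2.361 bits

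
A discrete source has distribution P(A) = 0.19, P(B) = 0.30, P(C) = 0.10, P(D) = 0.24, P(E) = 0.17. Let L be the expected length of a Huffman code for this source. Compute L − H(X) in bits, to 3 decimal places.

Entropy H = −Σ p log₂ p ≈ 2.2372 bits.
Huffman merges: 1/10+17/100→27/100; 19/100+6/25→43/100; 27/100+3/10→57/100; 43/100+57/100→1. L = 227/100 ≈ 2.2700.
L − H = 2.2700 − 2.2372 = 0.033 bits.

0.033 bits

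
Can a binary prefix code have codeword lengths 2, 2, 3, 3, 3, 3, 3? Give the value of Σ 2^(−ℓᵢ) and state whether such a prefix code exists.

With common denominator 2^3 = 8: Σ 2^(−ℓᵢ) = 2/8 + 2/8 + 1/8 + 1/8 + 1/8 + 1/8 + 1/8 = 9/8 = 1.125.
Kraft's inequality requires Σ ≤ 1; here Σ = 1.125 > 1, so no such prefix code exists.

1.125; no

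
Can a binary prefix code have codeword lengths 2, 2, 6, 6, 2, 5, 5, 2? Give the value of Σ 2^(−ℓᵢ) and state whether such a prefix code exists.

With common denominator 2^6 = 64: Σ 2^(−ℓᵢ) = 16/64 + 16/64 + 1/64 + 1/64 + 16/64 + 2/64 + 2/64 + 16/64 = 70/64 = 1.09375.
Kraft's inequality requires Σ ≤ 1; here Σ = 1.09375 > 1, so no such prefix code exists.

1.09375; no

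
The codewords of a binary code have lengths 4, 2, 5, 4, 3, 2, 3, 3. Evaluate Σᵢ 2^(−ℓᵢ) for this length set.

With common denominator 2^5 = 32: Σ 2^(−ℓᵢ) = 2/32 + 8/32 + 1/32 + 2/32 + 4/32 + 8/32 + 4/32 + 4/32 = 33/32 = 1.03125.

1.03125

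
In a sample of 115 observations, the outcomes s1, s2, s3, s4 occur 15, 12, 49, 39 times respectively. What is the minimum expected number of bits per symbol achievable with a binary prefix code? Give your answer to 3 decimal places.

1.809 bits/symbol

Probabilities are the counts divided by 115.
Repeatedly combine the two least-probable nodes; the expected code length is the sum of the merged weights.
merge 12/115 + 3/23 → 27/115
merge 27/115 + 39/115 → 66/115
merge 49/115 + 66/115 → 1
L = 27/115 + 66/115 + 1 = 208/115 ≈ 1.809 bits/symbol.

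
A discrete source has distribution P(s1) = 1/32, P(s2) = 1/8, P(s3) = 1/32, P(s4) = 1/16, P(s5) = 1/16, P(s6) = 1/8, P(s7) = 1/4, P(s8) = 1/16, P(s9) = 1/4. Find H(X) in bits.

2.8125 bits

Each probability is a power of 1/2, so log₂(1/p) is an integer.
H = Σ p·log₂(1/p) = 1/32·5 + 1/8·3 + 1/32·5 + 1/16·4 + 1/16·4 + 1/8·3 + 1/4·2 + 1/16·4 + 1/4·2 = 2.8125 bits.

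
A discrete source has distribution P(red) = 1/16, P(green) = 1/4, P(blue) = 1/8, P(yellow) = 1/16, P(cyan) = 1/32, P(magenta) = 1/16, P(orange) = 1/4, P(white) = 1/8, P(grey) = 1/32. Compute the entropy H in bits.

2.8125 bits

Each probability is a power of 1/2, so log₂(1/p) is an integer.
H = Σ p·log₂(1/p) = 1/16·4 + 1/4·2 + 1/8·3 + 1/16·4 + 1/32·5 + 1/16·4 + 1/4·2 + 1/8·3 + 1/32·5 = 2.8125 bits.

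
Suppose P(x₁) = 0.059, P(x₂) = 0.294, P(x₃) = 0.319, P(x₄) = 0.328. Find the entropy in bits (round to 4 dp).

H = −Σ pᵢ log₂ pᵢ.
−0.059·log₂(0.059) = 0.2409
−0.294·log₂(0.294) = 0.5192
−0.319·log₂(0.319) = 0.5258
−0.328·log₂(0.328) = 0.5275
Sum ≈ 1.8135 → 1.8135 bits.

1.8135 bits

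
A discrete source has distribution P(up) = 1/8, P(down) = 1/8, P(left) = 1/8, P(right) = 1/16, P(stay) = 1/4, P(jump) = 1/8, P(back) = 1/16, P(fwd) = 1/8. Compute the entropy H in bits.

Each probability is a power of 1/2, so log₂(1/p) is an integer.
H = Σ p·log₂(1/p) = 1/8·3 + 1/8·3 + 1/8·3 + 1/16·4 + 1/4·2 + 1/8·3 + 1/16·4 + 1/8·3 = 2.875 bits.

2.875 bits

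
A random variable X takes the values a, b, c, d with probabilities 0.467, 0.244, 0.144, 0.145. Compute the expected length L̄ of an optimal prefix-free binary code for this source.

Repeatedly combine the two least-probable nodes; the expected code length is the sum of the merged weights.
merge 18/125 + 29/200 → 289/1000
merge 61/250 + 289/1000 → 533/1000
merge 467/1000 + 533/1000 → 1
L = 289/1000 + 533/1000 + 1 = 911/500 = 1.822 bits/symbol.

1.822 bits/symbol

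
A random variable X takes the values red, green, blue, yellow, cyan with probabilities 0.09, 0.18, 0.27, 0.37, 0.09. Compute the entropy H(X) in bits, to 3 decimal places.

H = −Σ pᵢ log₂ pᵢ.
−0.09·log₂(0.09) = 0.3127
−0.18·log₂(0.18) = 0.4453
−0.27·log₂(0.27) = 0.5100
−0.37·log₂(0.37) = 0.5307
−0.09·log₂(0.09) = 0.3127
Sum ≈ 2.1114 → 2.111 bits.

2.111 bits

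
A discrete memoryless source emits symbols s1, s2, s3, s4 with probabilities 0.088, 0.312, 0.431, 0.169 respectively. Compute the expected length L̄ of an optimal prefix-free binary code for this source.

Repeatedly combine the two least-probable nodes; the expected code length is the sum of the merged weights.
merge 11/125 + 169/1000 → 257/1000
merge 257/1000 + 39/125 → 569/1000
merge 431/1000 + 569/1000 → 1
L = 257/1000 + 569/1000 + 1 = 913/500 = 1.826 bits/symbol.

1.826 bits/symbol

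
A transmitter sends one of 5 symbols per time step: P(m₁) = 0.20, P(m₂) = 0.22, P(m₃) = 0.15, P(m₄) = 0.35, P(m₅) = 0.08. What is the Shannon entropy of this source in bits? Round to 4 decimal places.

2.1771 bits

H = −Σ pᵢ log₂ pᵢ.
−0.20·log₂(0.20) = 0.4644
−0.22·log₂(0.22) = 0.4806
−0.15·log₂(0.15) = 0.4105
−0.35·log₂(0.35) = 0.5301
−0.08·log₂(0.08) = 0.2915
Sum ≈ 2.1771 → 2.1771 bits.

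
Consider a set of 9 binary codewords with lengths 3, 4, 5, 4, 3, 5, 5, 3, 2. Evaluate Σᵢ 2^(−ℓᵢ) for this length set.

0.84375

With common denominator 2^5 = 32: Σ 2^(−ℓᵢ) = 4/32 + 2/32 + 1/32 + 2/32 + 4/32 + 1/32 + 1/32 + 4/32 + 8/32 = 27/32 = 0.84375.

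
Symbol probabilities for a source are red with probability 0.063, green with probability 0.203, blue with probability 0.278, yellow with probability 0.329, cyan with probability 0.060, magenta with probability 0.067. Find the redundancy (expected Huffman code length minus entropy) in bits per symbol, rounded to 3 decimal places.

0.049 bits

Entropy H = −Σ p log₂ p ≈ 2.2642 bits.
Huffman merges: 3/50+63/1000→123/1000; 67/1000+123/1000→19/100; 19/100+203/1000→393/1000; 139/500+329/1000→607/1000; 393/1000+607/1000→1. L = 2313/1000 ≈ 2.3130.
L − H = 2.3130 − 2.2642 = 0.049 bits.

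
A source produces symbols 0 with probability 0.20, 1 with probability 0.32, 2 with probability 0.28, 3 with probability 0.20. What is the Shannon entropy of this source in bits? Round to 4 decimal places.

H = −Σ pᵢ log₂ pᵢ.
−0.20·log₂(0.20) = 0.4644
−0.32·log₂(0.32) = 0.5260
−0.28·log₂(0.28) = 0.5142
−0.20·log₂(0.20) = 0.4644
Sum ≈ 1.9690 → 1.9690 bits.

1.9690 bits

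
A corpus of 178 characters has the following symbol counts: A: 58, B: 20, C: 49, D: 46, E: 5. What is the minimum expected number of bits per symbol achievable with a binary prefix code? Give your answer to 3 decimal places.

Probabilities are the counts divided by 178.
Repeatedly combine the two least-probable nodes; the expected code length is the sum of the merged weights.
merge 5/178 + 10/89 → 25/178
merge 25/178 + 23/89 → 71/178
merge 49/178 + 29/89 → 107/178
merge 71/178 + 107/178 → 1
L = 25/178 + 71/178 + 107/178 + 1 = 381/178 ≈ 2.140 bits/symbol.

2.140 bits/symbol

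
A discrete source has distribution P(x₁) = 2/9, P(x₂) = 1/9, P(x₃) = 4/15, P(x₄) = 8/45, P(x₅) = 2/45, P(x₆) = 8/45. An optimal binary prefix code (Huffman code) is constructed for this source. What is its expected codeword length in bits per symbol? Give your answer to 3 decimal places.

Repeatedly combine the two least-probable nodes; the expected code length is the sum of the merged weights.
merge 2/45 + 1/9 → 7/45
merge 7/45 + 8/45 → 1/3
merge 8/45 + 2/9 → 2/5
merge 4/15 + 1/3 → 3/5
merge 2/5 + 3/5 → 1
L = 7/45 + 1/3 + 2/5 + 3/5 + 1 = 112/45 ≈ 2.489 bits/symbol.

2.489 bits/symbol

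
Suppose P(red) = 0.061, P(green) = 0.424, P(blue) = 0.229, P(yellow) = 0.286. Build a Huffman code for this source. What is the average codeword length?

1.866 bits/symbol

Repeatedly combine the two least-probable nodes; the expected code length is the sum of the merged weights.
merge 61/1000 + 229/1000 → 29/100
merge 143/500 + 29/100 → 72/125
merge 53/125 + 72/125 → 1
L = 29/100 + 72/125 + 1 = 933/500 = 1.866 bits/symbol.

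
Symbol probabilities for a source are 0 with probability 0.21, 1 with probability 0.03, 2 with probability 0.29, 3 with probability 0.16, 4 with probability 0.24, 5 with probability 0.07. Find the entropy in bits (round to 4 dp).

2.3282 bits

H = −Σ pᵢ log₂ pᵢ.
−0.21·log₂(0.21) = 0.4728
−0.03·log₂(0.03) = 0.1518
−0.29·log₂(0.29) = 0.5179
−0.16·log₂(0.16) = 0.4230
−0.24·log₂(0.24) = 0.4941
−0.07·log₂(0.07) = 0.2686
Sum ≈ 2.3282 → 2.3282 bits.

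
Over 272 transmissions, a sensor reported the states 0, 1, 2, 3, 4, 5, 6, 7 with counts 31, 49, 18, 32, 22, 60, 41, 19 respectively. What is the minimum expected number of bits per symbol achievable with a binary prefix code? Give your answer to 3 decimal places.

Probabilities are the counts divided by 272.
Repeatedly combine the two least-probable nodes; the expected code length is the sum of the merged weights.
merge 9/136 + 19/272 → 37/272
merge 11/136 + 31/272 → 53/272
merge 2/17 + 37/272 → 69/272
merge 41/272 + 49/272 → 45/136
merge 53/272 + 15/68 → 113/272
merge 69/272 + 45/136 → 159/272
merge 113/272 + 159/272 → 1
L = 37/272 + 53/272 + 69/272 + 45/136 + 113/272 + 159/272 + 1 = 793/272 ≈ 2.915 bits/symbol.

2.915 bits/symbol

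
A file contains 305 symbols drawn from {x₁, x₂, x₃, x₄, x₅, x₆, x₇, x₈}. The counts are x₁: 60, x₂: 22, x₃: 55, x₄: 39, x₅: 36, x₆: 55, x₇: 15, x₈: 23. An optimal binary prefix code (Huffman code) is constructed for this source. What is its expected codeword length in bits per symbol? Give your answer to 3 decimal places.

Probabilities are the counts divided by 305.
Repeatedly combine the two least-probable nodes; the expected code length is the sum of the merged weights.
merge 3/61 + 22/305 → 37/305
merge 23/305 + 36/305 → 59/305
merge 37/305 + 39/305 → 76/305
merge 11/61 + 11/61 → 22/61
merge 59/305 + 12/61 → 119/305
merge 76/305 + 22/61 → 186/305
merge 119/305 + 186/305 → 1
L = 37/305 + 59/305 + 76/305 + 22/61 + 119/305 + 186/305 + 1 = 892/305 ≈ 2.925 bits/symbol.

2.925 bits/symbol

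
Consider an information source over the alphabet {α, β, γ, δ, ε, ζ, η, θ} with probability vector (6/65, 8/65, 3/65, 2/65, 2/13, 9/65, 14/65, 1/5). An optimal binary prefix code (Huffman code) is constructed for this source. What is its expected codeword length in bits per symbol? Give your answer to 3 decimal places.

2.831 bits/symbol

Repeatedly combine the two least-probable nodes; the expected code length is the sum of the merged weights.
merge 2/65 + 3/65 → 1/13
merge 1/13 + 6/65 → 11/65
merge 8/65 + 9/65 → 17/65
merge 2/13 + 11/65 → 21/65
merge 1/5 + 14/65 → 27/65
merge 17/65 + 21/65 → 38/65
merge 27/65 + 38/65 → 1
L = 1/13 + 11/65 + 17/65 + 21/65 + 27/65 + 38/65 + 1 = 184/65 ≈ 2.831 bits/symbol.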